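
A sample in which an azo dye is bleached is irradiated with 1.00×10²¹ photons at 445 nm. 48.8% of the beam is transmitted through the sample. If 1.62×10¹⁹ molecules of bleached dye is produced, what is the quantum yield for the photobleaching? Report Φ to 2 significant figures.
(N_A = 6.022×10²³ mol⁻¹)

Φ = 0.032

Product: 1.62×10¹⁹ / 6.022×10²³ = 2.690×10⁻⁵ mol.
Moles of photons: 1.00×10²¹ / 6.022×10²³ = 0.001661 mol.
Fraction absorbed: 1 − 48.8/100 = 0.5120.
Photons absorbed: 0.5120 × 0.001661 = 8.504×10⁻⁴ mol.
Φ = 2.690×10⁻⁵ mol / 8.504×10⁻⁴ mol photons = 0.032.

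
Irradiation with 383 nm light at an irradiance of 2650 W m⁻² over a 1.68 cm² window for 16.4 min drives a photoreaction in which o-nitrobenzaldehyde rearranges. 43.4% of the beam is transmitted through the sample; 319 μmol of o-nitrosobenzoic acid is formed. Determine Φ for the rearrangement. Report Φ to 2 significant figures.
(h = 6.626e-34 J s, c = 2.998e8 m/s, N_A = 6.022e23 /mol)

Product: 319 μmol = 3.19e-4 mol.
Photon energy at 383 nm: hc/λ = (6.626e-34)(2.998e8)/(383e-9) = 5.187e-19 J.
Energy delivered: (2650 W m⁻²)(1.68e-4 m²)(984 s) = 438.1 J.
Photons incident: 438.1 / 5.187e-19 = 8.446e20, i.e. 8.446e20/6.022e23 = 0.001403 mol.
Fraction absorbed: 1 − 43.4/100 = 0.5660.
Photons absorbed: 0.5660 × 0.001403 = 7.941e-4 mol.
Φ = 3.19e-4 mol / 7.941e-4 mol photons = 0.40.

Φ = 0.40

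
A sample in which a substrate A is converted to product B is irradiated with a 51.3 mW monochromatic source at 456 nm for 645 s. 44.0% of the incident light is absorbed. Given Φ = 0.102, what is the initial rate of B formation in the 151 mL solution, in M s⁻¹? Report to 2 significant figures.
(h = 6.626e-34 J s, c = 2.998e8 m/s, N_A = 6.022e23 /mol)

5.8e-8 M s⁻¹

Photon energy at 456 nm: hc/λ = (6.626e-34)(2.998e8)/(456e-9) = 4.356e-19 J.
Energy delivered: (51.3 mW)(645 s) = 33.09 J.
Photons incident: 33.09 / 4.356e-19 = 7.596e19, i.e. 7.596e19/6.022e23 = 1.261e-4 mol.
Photons absorbed: 0.440 × 1.261e-4 = 5.548e-5 mol.
Product formed: 0.102 × 5.548e-5 = 5.659e-6 mol.
Rate: 5.659e-6 mol / (645 s × 0.151 L) = 5.8e-8 M s⁻¹.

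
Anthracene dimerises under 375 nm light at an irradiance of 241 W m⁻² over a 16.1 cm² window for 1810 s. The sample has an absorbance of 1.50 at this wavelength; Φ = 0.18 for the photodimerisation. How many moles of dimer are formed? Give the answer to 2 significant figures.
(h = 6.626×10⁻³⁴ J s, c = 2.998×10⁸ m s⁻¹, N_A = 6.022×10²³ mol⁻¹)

3.8×10⁻⁴ mol

Photon energy at 375 nm: hc/λ = (6.626×10⁻³⁴)(2.998×10⁸)/(375×10⁻⁹) = 5.297×10⁻¹⁹ J.
Energy delivered: (241 W m⁻²)(16.1×10⁻⁴ m²)(1810 s) = 702.3 J.
Photons incident: 702.3 / 5.297×10⁻¹⁹ = 1.326×10²¹, i.e. 1.326×10²¹/6.022×10²³ = 0.002202 mol.
Fraction absorbed: 1 − 10^(−1.50) = 0.9684.
Photons absorbed: 0.9684 × 0.002202 = 0.002132 mol.
Product: Φ × n_abs = 0.18 × 0.002132 = 3.838×10⁻⁴ mol.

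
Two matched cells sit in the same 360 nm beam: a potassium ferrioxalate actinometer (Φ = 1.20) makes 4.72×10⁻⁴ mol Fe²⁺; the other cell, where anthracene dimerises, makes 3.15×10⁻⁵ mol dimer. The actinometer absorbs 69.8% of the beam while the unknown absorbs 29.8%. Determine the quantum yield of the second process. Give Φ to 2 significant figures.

Φ = 0.19

Photons absorbed by the actinometer: 4.72×10⁻⁴ / 1.20 = 3.933×10⁻⁴ mol.
Incident flux: 3.933×10⁻⁴ / 0.698 = 5.635×10⁻⁴ einstein.
Absorbed by unknown: 0.298 × 5.635×10⁻⁴ = 1.679×10⁻⁴ mol.
Φ(unknown) = 3.15×10⁻⁵ / 1.679×10⁻⁴ = 0.19.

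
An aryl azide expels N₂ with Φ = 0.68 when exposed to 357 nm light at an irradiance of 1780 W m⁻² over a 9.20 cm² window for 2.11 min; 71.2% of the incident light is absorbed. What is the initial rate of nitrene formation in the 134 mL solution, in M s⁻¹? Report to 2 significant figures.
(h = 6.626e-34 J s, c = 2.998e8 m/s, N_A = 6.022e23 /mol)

Photon energy at 357 nm: hc/λ = (6.626e-34)(2.998e8)/(357e-9) = 5.564e-19 J.
Energy delivered: (1780 W m⁻²)(9.20e-4 m²)(126.6 s) = 207.3 J.
Photons incident: 207.3 / 5.564e-19 = 3.726e20, i.e. 3.726e20/6.022e23 = 6.187e-4 mol.
Photons absorbed: 0.712 × 6.187e-4 = 4.405e-4 mol.
Product formed: 0.68 × 4.405e-4 = 2.995e-4 mol.
Rate: 2.995e-4 mol / (126.6 s × 0.134 L) = 1.8e-5 M s⁻¹.

1.8e-5 M s⁻¹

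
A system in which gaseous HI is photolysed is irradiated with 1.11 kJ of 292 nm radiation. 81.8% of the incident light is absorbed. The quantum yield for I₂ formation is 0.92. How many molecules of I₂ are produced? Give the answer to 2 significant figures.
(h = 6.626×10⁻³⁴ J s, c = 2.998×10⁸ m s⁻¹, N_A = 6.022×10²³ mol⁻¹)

Photon energy at 292 nm: hc/λ = (6.626×10⁻³⁴)(2.998×10⁸)/(292×10⁻⁹) = 6.803×10⁻¹⁹ J.
Incident energy: 1.11 kJ = 1110 J.
Photons incident: 1110 / 6.803×10⁻¹⁹ = 1.632×10²¹, i.e. 1.632×10²¹/6.022×10²³ = 0.002710 mol.
Photons absorbed: 0.818 × 0.002710 = 0.002217 mol.
Product: Φ × n_abs = 0.92 × 0.002217 = 0.002040 mol.
As a count: 0.002040 × 6.022×10²³ = 1.2×10²¹.

1.2×10²¹ molecules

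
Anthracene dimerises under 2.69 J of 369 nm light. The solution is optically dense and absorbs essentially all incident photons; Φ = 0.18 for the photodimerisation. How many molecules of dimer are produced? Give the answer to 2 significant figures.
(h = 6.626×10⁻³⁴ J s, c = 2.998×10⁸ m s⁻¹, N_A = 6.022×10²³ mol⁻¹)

Photon energy at 369 nm: hc/λ = (6.626×10⁻³⁴)(2.998×10⁸)/(369×10⁻⁹) = 5.383×10⁻¹⁹ J.
Photons incident: 2.69 / 5.383×10⁻¹⁹ = 4.997×10¹⁸, i.e. 4.997×10¹⁸/6.022×10²³ = 8.298×10⁻⁶ mol.
Product: Φ × n_abs = 0.18 × 8.298×10⁻⁶ = 1.494×10⁻⁶ mol.
As a count: 1.494×10⁻⁶ × 6.022×10²³ = 9.0×10¹⁷.

9.0×10¹⁷ molecules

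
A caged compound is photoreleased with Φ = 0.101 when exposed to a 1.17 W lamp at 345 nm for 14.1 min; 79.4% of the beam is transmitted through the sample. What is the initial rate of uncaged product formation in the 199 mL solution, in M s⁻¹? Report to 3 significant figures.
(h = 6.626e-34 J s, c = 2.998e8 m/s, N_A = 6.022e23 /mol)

Photon energy at 345 nm: hc/λ = (6.626e-34)(2.998e8)/(345e-9) = 5.758e-19 J.
Energy delivered: (1.17 W)(846 s) = 989.8 J.
Photons incident: 989.8 / 5.758e-19 = 1.719e21, i.e. 1.719e21/6.022e23 = 0.002855 mol.
Fraction absorbed: 1 − 79.4/100 = 0.2060.
Photons absorbed: 0.2060 × 0.002855 = 5.881e-4 mol.
Product formed: 0.101 × 5.881e-4 = 5.940e-5 mol.
Rate: 5.940e-5 mol / (846 s × 0.199 L) = 3.53e-7 M s⁻¹.

3.53e-7 M s⁻¹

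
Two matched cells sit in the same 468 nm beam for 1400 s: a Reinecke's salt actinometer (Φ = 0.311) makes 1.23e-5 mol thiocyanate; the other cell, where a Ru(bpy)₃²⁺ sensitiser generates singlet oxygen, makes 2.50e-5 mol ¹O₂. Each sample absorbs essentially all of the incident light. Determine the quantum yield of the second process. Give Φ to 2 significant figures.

Φ = 0.63

Photons absorbed by the actinometer: 1.23e-5 / 0.311 = 3.955e-5 mol.
Φ(unknown) = 2.50e-5 / 3.955e-5 = 0.63.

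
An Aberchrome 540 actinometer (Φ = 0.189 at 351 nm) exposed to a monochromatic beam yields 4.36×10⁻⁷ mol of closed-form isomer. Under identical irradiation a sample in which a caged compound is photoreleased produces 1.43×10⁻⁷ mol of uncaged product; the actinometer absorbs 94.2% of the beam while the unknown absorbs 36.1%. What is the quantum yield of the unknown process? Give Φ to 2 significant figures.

Φ = 0.16

Photons absorbed by the actinometer: 4.36×10⁻⁷ / 0.189 = 2.307×10⁻⁶ mol.
Incident flux: 2.307×10⁻⁶ / 0.942 = 2.449×10⁻⁶ einstein.
Absorbed by unknown: 0.361 × 2.449×10⁻⁶ = 8.841×10⁻⁷ mol.
Φ(unknown) = 1.43×10⁻⁷ / 8.841×10⁻⁷ = 0.16.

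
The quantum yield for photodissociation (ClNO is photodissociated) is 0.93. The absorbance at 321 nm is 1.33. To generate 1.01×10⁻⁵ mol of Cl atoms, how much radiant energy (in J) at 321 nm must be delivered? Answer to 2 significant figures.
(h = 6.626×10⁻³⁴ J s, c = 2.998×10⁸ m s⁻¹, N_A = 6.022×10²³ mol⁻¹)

4.2 J

Photons that must be absorbed: 1.01×10⁻⁵ / 0.93 = 1.086×10⁻⁵ mol.
Fraction absorbed: 1 − 10^(−1.33) = 0.9532.
Incident photons needed: 1.086×10⁻⁵ / 0.9532 = 1.139×10⁻⁵ mol.
Photon energy: hc/λ = 6.188×10⁻¹⁹ J; per mole, 3.726×10⁵ J mol⁻¹.
Energy required: 1.139×10⁻⁵ × 3.726×10⁵ = 4.2 J.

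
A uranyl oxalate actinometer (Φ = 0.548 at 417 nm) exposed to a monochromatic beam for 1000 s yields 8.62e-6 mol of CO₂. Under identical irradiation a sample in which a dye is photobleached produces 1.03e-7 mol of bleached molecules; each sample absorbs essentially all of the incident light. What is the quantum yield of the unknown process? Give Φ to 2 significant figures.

Φ = 0.0065

Photons absorbed by the actinometer: 8.62e-6 / 0.548 = 1.573e-5 mol.
Φ(unknown) = 1.03e-7 / 1.573e-5 = 0.0065.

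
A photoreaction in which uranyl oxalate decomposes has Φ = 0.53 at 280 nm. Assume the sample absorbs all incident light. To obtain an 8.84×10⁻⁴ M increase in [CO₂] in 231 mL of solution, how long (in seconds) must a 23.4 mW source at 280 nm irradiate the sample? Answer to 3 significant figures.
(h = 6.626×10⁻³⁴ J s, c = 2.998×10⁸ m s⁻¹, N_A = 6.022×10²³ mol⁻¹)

t ≈ 7030 s

Product: (8.84×10⁻⁴ M)(0.231 L) = 2.042×10⁻⁴ mol.
Photons that must be absorbed: 2.042×10⁻⁴ / 0.53 = 3.853×10⁻⁴ mol.
Photon energy: hc/λ = 7.095×10⁻¹⁹ J; per mole, 4.273×10⁵ J mol⁻¹.
Energy required: 3.853×10⁻⁴ × 4.273×10⁵ = 164.6 J.
Time: 164.6 J / 0.0234 W = 7030 s.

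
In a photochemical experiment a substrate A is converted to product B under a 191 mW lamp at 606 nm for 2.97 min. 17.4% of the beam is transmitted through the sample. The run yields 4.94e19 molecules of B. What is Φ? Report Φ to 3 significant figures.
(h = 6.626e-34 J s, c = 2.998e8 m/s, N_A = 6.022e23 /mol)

Φ = 0.576

Product: 4.94e19 / 6.022e23 = 8.203e-5 mol.
Photon energy at 606 nm: hc/λ = (6.626e-34)(2.998e8)/(606e-9) = 3.278e-19 J.
Energy delivered: (191 mW)(178.2 s) = 34.04 J.
Photons incident: 34.04 / 3.278e-19 = 1.038e20, i.e. 1.038e20/6.022e23 = 1.724e-4 mol.
Fraction absorbed: 1 − 17.4/100 = 0.8260.
Photons absorbed: 0.8260 × 1.724e-4 = 1.424e-4 mol.
Φ = 8.203e-5 mol / 1.424e-4 mol photons = 0.576.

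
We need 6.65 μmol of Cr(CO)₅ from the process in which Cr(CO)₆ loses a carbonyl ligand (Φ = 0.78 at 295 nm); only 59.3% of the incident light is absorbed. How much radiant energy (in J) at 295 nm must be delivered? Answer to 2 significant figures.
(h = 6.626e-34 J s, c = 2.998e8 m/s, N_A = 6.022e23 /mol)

Product: 6.65 μmol = 6.65e-6 mol.
Photons that must be absorbed: 6.65e-6 / 0.78 = 8.526e-6 mol.
Incident photons needed: 8.526e-6 / 0.593 = 1.438e-5 mol.
Photon energy: hc/λ = 6.734e-19 J; per mole, 4.055e5 J mol⁻¹.
Energy required: 1.438e-5 × 4.055e5 = 5.8 J.

5.8 J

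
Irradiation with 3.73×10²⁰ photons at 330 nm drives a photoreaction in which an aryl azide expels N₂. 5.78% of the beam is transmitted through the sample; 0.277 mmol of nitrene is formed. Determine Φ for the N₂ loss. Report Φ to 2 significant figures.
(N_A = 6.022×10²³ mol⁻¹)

Φ = 0.47

Product: 0.277 mmol = 2.77×10⁻⁴ mol.
Moles of photons: 3.73×10²⁰ / 6.022×10²³ = 6.194×10⁻⁴ mol.
Fraction absorbed: 1 − 5.78/100 = 0.9422.
Photons absorbed: 0.9422 × 6.194×10⁻⁴ = 5.836×10⁻⁴ mol.
Φ = 2.77×10⁻⁴ mol / 5.836×10⁻⁴ mol photons = 0.47.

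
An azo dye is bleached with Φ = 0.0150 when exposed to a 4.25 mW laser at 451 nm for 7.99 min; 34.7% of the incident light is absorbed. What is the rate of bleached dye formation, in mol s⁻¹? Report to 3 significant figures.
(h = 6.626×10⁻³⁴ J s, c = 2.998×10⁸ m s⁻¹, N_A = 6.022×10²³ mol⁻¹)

8.34×10⁻¹¹ mol s⁻¹

Photon energy at 451 nm: hc/λ = (6.626×10⁻³⁴)(2.998×10⁸)/(451×10⁻⁹) = 4.405×10⁻¹⁹ J.
Energy delivered: (4.25 mW)(479.4 s) = 2.037 J.
Photons incident: 2.037 / 4.405×10⁻¹⁹ = 4.624×10¹⁸, i.e. 4.624×10¹⁸/6.022×10²³ = 7.679×10⁻⁶ mol.
Photons absorbed: 0.347 × 7.679×10⁻⁶ = 2.665×10⁻⁶ mol.
Product formed: 0.0150 × 2.665×10⁻⁶ = 3.998×10⁻⁸ mol.
Rate: 3.998×10⁻⁸ / 479.4 s = 8.34×10⁻¹¹ mol s⁻¹.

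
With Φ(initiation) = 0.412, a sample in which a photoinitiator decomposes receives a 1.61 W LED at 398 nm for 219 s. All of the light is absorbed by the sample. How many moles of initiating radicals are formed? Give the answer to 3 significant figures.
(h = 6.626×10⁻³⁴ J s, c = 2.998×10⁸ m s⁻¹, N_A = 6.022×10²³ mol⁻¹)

4.83×10⁻⁴ mol

Photon energy at 398 nm: hc/λ = (6.626×10⁻³⁴)(2.998×10⁸)/(398×10⁻⁹) = 4.991×10⁻¹⁹ J.
Energy delivered: (1.61 W)(219 s) = 352.6 J.
Photons incident: 352.6 / 4.991×10⁻¹⁹ = 7.065×10²⁰, i.e. 7.065×10²⁰/6.022×10²³ = 0.001173 mol.
Product: Φ × n_abs = 0.412 × 0.001173 = 4.833×10⁻⁴ mol.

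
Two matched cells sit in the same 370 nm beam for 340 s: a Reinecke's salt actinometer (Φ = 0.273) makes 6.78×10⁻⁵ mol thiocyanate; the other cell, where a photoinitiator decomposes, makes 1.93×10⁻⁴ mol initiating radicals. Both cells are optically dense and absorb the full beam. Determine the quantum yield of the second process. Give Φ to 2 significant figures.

Φ = 0.78

Photons absorbed by the actinometer: 6.78×10⁻⁵ / 0.273 = 2.484×10⁻⁴ mol.
Φ(unknown) = 1.93×10⁻⁴ / 2.484×10⁻⁴ = 0.78.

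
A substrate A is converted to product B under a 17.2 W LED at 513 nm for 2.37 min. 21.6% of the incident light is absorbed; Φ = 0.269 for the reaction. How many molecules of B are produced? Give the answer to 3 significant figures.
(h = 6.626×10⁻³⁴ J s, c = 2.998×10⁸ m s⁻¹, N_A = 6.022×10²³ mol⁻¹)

Photon energy at 513 nm: hc/λ = (6.626×10⁻³⁴)(2.998×10⁸)/(513×10⁻⁹) = 3.872×10⁻¹⁹ J.
Energy delivered: (17.2 W)(142.2 s) = 2446 J.
Photons incident: 2446 / 3.872×10⁻¹⁹ = 6.317×10²¹, i.e. 6.317×10²¹/6.022×10²³ = 0.01049 mol.
Photons absorbed: 0.216 × 0.01049 = 0.002266 mol.
Product: Φ × n_abs = 0.269 × 0.002266 = 6.096×10⁻⁴ mol.
As a count: 6.096×10⁻⁴ × 6.022×10²³ = 3.67×10²⁰.

3.67×10²⁰ molecules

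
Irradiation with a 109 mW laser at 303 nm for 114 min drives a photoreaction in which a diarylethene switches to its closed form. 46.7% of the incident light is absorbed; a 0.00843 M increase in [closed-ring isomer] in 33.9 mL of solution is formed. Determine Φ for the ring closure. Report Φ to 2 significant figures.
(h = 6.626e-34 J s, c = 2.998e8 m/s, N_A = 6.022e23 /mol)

Product: (0.00843 M)(0.0339 L) = 2.858e-4 mol.
Photon energy at 303 nm: hc/λ = (6.626e-34)(2.998e8)/(303e-9) = 6.556e-19 J.
Energy delivered: (109 mW)(6840 s) = 745.6 J.
Photons incident: 745.6 / 6.556e-19 = 1.137e21, i.e. 1.137e21/6.022e23 = 0.001888 mol.
Photons absorbed: 0.467 × 0.001888 = 8.817e-4 mol.
Φ = 2.858e-4 mol / 8.817e-4 mol photons = 0.32.

Φ = 0.32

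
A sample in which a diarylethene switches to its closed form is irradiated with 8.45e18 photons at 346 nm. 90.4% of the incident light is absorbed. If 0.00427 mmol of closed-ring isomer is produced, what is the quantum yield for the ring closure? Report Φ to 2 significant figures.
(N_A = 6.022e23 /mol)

Product: 0.00427 mmol = 4.27e-6 mol.
Moles of photons: 8.45e18 / 6.022e23 = 1.403e-5 mol.
Photons absorbed: 0.904 × 1.403e-5 = 1.268e-5 mol.
Φ = 4.27e-6 mol / 1.268e-5 mol photons = 0.34.

Φ = 0.34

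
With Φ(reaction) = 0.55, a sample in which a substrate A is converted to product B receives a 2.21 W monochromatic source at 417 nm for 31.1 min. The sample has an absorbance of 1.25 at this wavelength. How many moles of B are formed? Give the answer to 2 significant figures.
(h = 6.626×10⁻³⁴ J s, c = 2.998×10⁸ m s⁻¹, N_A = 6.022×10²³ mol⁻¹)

Photon energy at 417 nm: hc/λ = (6.626×10⁻³⁴)(2.998×10⁸)/(417×10⁻⁹) = 4.764×10⁻¹⁹ J.
Energy delivered: (2.21 W)(1866 s) = 4124 J.
Photons incident: 4124 / 4.764×10⁻¹⁹ = 8.657×10²¹, i.e. 8.657×10²¹/6.022×10²³ = 0.01438 mol.
Fraction absorbed: 1 − 10^(−1.25) = 0.9438.
Photons absorbed: 0.9438 × 0.01438 = 0.01357 mol.
Product: Φ × n_abs = 0.55 × 0.01357 = 0.007464 mol.

0.0075 mol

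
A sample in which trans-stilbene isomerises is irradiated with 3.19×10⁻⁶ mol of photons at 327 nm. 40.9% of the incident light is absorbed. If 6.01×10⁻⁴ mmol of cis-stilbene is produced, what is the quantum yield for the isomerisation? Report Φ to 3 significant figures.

Product: 6.01×10⁻⁴ mmol = 6.01×10⁻⁷ mol.
Photons absorbed: 0.409 × 3.19×10⁻⁶ = 1.305×10⁻⁶ mol.
Φ = 6.01×10⁻⁷ mol / 1.305×10⁻⁶ mol photons = 0.461.

Φ = 0.461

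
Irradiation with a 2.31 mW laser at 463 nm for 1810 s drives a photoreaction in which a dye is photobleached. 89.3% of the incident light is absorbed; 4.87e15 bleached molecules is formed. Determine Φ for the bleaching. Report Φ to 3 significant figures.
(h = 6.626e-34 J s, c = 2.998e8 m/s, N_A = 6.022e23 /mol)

Φ = 5.60e-4

Product: 4.87e15 / 6.022e23 = 8.087e-9 mol.
Photon energy at 463 nm: hc/λ = (6.626e-34)(2.998e8)/(463e-9) = 4.290e-19 J.
Energy delivered: (2.31 mW)(1810 s) = 4.181 J.
Photons incident: 4.181 / 4.290e-19 = 9.746e18, i.e. 9.746e18/6.022e23 = 1.618e-5 mol.
Photons absorbed: 0.893 × 1.618e-5 = 1.445e-5 mol.
Φ = 8.087e-9 mol / 1.445e-5 mol photons = 5.60e-4.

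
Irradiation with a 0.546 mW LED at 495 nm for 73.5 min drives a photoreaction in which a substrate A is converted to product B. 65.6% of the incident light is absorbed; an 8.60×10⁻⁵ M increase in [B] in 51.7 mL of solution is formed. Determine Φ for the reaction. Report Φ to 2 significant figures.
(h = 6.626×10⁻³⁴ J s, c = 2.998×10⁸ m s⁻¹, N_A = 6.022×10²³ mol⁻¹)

Product: (8.60×10⁻⁵ M)(0.0517 L) = 4.446×10⁻⁶ mol.
Photon energy at 495 nm: hc/λ = (6.626×10⁻³⁴)(2.998×10⁸)/(495×10⁻⁹) = 4.013×10⁻¹⁹ J.
Energy delivered: (0.546 mW)(4410 s) = 2.408 J.
Photons incident: 2.408 / 4.013×10⁻¹⁹ = 6.000×10¹⁸, i.e. 6.000×10¹⁸/6.022×10²³ = 9.963×10⁻⁶ mol.
Photons absorbed: 0.656 × 9.963×10⁻⁶ = 6.536×10⁻⁶ mol.
Φ = 4.446×10⁻⁶ mol / 6.536×10⁻⁶ mol photons = 0.68.

Φ = 0.68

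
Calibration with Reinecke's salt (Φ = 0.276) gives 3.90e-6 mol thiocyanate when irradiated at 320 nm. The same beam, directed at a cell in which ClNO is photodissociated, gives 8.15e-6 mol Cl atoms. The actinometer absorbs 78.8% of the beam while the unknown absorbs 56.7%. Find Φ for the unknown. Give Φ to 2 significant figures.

Φ = 0.80

Photons absorbed by the actinometer: 3.90e-6 / 0.276 = 1.413e-5 mol.
Incident flux: 1.413e-5 / 0.788 = 1.793e-5 einstein.
Absorbed by unknown: 0.567 × 1.793e-5 = 1.017e-5 mol.
Φ(unknown) = 8.15e-6 / 1.017e-5 = 0.80.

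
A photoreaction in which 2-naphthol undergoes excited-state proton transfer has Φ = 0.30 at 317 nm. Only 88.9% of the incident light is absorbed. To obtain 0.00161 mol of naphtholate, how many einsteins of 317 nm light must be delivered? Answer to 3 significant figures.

Photons that must be absorbed: 0.00161 / 0.30 = 0.005367 mol.
Incident photons needed: 0.005367 / 0.889 = 0.006037 mol.

0.00604 einstein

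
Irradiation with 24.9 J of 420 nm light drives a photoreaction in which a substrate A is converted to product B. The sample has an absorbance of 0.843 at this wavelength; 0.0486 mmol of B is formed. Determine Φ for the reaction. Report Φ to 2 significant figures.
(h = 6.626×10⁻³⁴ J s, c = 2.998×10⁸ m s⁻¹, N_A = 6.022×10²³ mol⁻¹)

Product: 0.0486 mmol = 4.86×10⁻⁵ mol.
Photon energy at 420 nm: hc/λ = (6.626×10⁻³⁴)(2.998×10⁸)/(420×10⁻⁹) = 4.730×10⁻¹⁹ J.
Photons incident: 24.9 / 4.730×10⁻¹⁹ = 5.264×10¹⁹, i.e. 5.264×10¹⁹/6.022×10²³ = 8.741×10⁻⁵ mol.
Fraction absorbed: 1 − 10^(−0.843) = 0.8565.
Photons absorbed: 0.8565 × 8.741×10⁻⁵ = 7.487×10⁻⁵ mol.
Φ = 4.86×10⁻⁵ mol / 7.487×10⁻⁵ mol photons = 0.65.

Φ = 0.65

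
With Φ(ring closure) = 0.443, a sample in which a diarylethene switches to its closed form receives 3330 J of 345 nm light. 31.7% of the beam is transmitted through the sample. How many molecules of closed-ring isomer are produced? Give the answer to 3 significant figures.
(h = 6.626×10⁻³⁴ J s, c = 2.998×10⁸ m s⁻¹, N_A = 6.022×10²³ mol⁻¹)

Photon energy at 345 nm: hc/λ = (6.626×10⁻³⁴)(2.998×10⁸)/(345×10⁻⁹) = 5.758×10⁻¹⁹ J.
Photons incident: 3330 / 5.758×10⁻¹⁹ = 5.783×10²¹, i.e. 5.783×10²¹/6.022×10²³ = 0.009603 mol.
Fraction absorbed: 1 − 31.7/100 = 0.6830.
Photons absorbed: 0.6830 × 0.009603 = 0.006559 mol.
Product: Φ × n_abs = 0.443 × 0.006559 = 0.002906 mol.
As a count: 0.002906 × 6.022×10²³ = 1.75×10²¹.

1.75×10²¹ molecules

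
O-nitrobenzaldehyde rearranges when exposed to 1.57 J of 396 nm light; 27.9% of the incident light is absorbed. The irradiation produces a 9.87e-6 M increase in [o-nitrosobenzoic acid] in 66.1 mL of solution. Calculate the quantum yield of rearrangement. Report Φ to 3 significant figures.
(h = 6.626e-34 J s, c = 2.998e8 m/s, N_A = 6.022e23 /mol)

Φ = 0.450

Product: (9.87e-6 M)(0.0661 L) = 6.524e-7 mol.
Photon energy at 396 nm: hc/λ = (6.626e-34)(2.998e8)/(396e-9) = 5.016e-19 J.
Photons incident: 1.57 / 5.016e-19 = 3.130e18, i.e. 3.130e18/6.022e23 = 5.198e-6 mol.
Photons absorbed: 0.279 × 5.198e-6 = 1.450e-6 mol.
Φ = 6.524e-7 mol / 1.450e-6 mol photons = 0.450.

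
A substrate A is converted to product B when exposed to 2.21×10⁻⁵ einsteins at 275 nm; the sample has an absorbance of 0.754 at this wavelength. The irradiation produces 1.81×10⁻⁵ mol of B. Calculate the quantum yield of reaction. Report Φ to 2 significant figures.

Φ = 0.99

Fraction absorbed: 1 − 10^(−0.754) = 0.8238.
Photons absorbed: 0.8238 × 2.21×10⁻⁵ = 1.821×10⁻⁵ mol.
Φ = 1.81×10⁻⁵ mol / 1.821×10⁻⁵ mol photons = 0.99.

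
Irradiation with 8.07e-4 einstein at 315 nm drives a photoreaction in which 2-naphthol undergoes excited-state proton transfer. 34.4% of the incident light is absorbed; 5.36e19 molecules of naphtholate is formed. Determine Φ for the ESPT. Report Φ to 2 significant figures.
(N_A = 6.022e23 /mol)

Φ = 0.32

Product: 5.36e19 / 6.022e23 = 8.901e-5 mol.
Photons absorbed: 0.344 × 8.07e-4 = 2.776e-4 mol.
Φ = 8.901e-5 mol / 2.776e-4 mol photons = 0.32.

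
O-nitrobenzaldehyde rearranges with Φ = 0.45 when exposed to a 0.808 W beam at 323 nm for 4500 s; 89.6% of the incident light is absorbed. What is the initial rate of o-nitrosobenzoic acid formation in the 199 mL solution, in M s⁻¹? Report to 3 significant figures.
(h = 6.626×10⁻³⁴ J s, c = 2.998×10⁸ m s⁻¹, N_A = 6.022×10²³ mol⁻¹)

Photon energy at 323 nm: hc/λ = (6.626×10⁻³⁴)(2.998×10⁸)/(323×10⁻⁹) = 6.150×10⁻¹⁹ J.
Energy delivered: (0.808 W)(4500 s) = 3636 J.
Photons incident: 3636 / 6.150×10⁻¹⁹ = 5.912×10²¹, i.e. 5.912×10²¹/6.022×10²³ = 0.009817 mol.
Photons absorbed: 0.896 × 0.009817 = 0.008796 mol.
Product formed: 0.45 × 0.008796 = 0.003958 mol.
Rate: 0.003958 mol / (4500 s × 0.199 L) = 4.42×10⁻⁶ M s⁻¹.

4.42×10⁻⁶ M s⁻¹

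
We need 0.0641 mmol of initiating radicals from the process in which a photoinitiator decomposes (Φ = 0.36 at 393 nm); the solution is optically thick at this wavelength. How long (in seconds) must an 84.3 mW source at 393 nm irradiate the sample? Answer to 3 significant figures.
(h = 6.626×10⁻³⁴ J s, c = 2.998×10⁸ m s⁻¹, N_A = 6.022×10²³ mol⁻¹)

Product: 0.0641 mmol = 6.41×10⁻⁵ mol.
Photons that must be absorbed: 6.41×10⁻⁵ / 0.36 = 1.781×10⁻⁴ mol.
Photon energy: hc/λ = 5.055×10⁻¹⁹ J; per mole, 3.044×10⁵ J mol⁻¹.
Energy required: 1.781×10⁻⁴ × 3.044×10⁵ = 54.21 J.
Time: 54.21 J / 0.0843 W = 643 s.

t ≈ 643 s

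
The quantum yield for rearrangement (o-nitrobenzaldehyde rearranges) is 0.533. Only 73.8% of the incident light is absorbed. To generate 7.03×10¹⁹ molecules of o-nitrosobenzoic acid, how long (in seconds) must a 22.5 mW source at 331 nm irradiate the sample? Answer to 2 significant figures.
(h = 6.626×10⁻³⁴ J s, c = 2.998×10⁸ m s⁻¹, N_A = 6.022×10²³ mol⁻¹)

t ≈ 4800 s

Product: 7.03×10¹⁹ / 6.022×10²³ = 1.167×10⁻⁴ mol.
Photons that must be absorbed: 1.167×10⁻⁴ / 0.533 = 2.189×10⁻⁴ mol.
Incident photons needed: 2.189×10⁻⁴ / 0.738 = 2.966×10⁻⁴ mol.
Photon energy: hc/λ = 6.001×10⁻¹⁹ J; per mole, 3.614×10⁵ J mol⁻¹.
Energy required: 2.966×10⁻⁴ × 3.614×10⁵ = 107.2 J.
Time: 107.2 J / 0.0225 W = 4800 s.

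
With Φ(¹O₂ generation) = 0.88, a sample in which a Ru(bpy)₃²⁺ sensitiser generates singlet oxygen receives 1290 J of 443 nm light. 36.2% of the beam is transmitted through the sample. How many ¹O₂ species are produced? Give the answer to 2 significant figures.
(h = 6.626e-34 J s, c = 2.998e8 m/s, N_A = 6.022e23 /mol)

1.6e21 species

Photon energy at 443 nm: hc/λ = (6.626e-34)(2.998e8)/(443e-9) = 4.484e-19 J.
Photons incident: 1290 / 4.484e-19 = 2.877e21, i.e. 2.877e21/6.022e23 = 0.004777 mol.
Fraction absorbed: 1 − 36.2/100 = 0.6380.
Photons absorbed: 0.6380 × 0.004777 = 0.003048 mol.
Product: Φ × n_abs = 0.88 × 0.003048 = 0.002682 mol.
As a count: 0.002682 × 6.022e23 = 1.6e21.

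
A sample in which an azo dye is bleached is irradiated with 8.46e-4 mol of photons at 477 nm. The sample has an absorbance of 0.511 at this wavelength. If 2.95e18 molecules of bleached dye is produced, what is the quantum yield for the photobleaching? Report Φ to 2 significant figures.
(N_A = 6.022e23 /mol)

Product: 2.95e18 / 6.022e23 = 4.899e-6 mol.
Fraction absorbed: 1 − 10^(−0.511) = 0.6917.
Photons absorbed: 0.6917 × 8.46e-4 = 5.852e-4 mol.
Φ = 4.899e-6 mol / 5.852e-4 mol photons = 0.0084.

Φ = 0.0084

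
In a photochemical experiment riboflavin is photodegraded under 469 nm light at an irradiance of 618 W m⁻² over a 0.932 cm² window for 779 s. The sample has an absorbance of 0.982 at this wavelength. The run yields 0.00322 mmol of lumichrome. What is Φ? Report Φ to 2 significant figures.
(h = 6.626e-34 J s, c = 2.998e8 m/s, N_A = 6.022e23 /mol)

Φ = 0.020

Product: 0.00322 mmol = 3.22e-6 mol.
Photon energy at 469 nm: hc/λ = (6.626e-34)(2.998e8)/(469e-9) = 4.236e-19 J.
Energy delivered: (618 W m⁻²)(0.932e-4 m²)(779 s) = 44.87 J.
Photons incident: 44.87 / 4.236e-19 = 1.059e20, i.e. 1.059e20/6.022e23 = 1.759e-4 mol.
Fraction absorbed: 1 − 10^(−0.982) = 0.8958.
Photons absorbed: 0.8958 × 1.759e-4 = 1.576e-4 mol.
Φ = 3.22e-6 mol / 1.576e-4 mol photons = 0.020.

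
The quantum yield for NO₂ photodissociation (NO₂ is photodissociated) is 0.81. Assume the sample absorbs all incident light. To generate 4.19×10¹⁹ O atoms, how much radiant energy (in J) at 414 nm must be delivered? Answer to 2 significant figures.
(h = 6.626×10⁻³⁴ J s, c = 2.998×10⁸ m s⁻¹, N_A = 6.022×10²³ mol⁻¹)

Product: 4.19×10¹⁹ / 6.022×10²³ = 6.958×10⁻⁵ mol.
Photons that must be absorbed: 6.958×10⁻⁵ / 0.81 = 8.590×10⁻⁵ mol.
Photon energy: hc/λ = 4.798×10⁻¹⁹ J; per mole, 2.889×10⁵ J mol⁻¹.
Energy required: 8.590×10⁻⁵ × 2.889×10⁵ = 25 J.

25 J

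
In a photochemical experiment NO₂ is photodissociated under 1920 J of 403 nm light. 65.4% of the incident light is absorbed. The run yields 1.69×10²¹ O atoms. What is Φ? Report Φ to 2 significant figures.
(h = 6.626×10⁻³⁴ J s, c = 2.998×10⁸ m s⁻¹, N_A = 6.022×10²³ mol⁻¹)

Φ = 0.66

Product: 1.69×10²¹ / 6.022×10²³ = 0.002806 mol.
Photon energy at 403 nm: hc/λ = (6.626×10⁻³⁴)(2.998×10⁸)/(403×10⁻⁹) = 4.929×10⁻¹⁹ J.
Photons incident: 1920 / 4.929×10⁻¹⁹ = 3.895×10²¹, i.e. 3.895×10²¹/6.022×10²³ = 0.006468 mol.
Photons absorbed: 0.654 × 0.006468 = 0.004230 mol.
Φ = 0.002806 mol / 0.004230 mol photons = 0.66.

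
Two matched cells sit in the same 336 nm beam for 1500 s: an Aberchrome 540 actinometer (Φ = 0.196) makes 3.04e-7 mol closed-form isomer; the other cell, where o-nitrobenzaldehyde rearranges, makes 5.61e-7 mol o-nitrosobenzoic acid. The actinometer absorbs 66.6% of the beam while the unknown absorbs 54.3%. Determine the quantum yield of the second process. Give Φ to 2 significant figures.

Φ = 0.44

Photons absorbed by the actinometer: 3.04e-7 / 0.196 = 1.551e-6 mol.
Incident flux: 1.551e-6 / 0.666 = 2.329e-6 einstein.
Absorbed by unknown: 0.543 × 2.329e-6 = 1.265e-6 mol.
Φ(unknown) = 5.61e-7 / 1.265e-6 = 0.44.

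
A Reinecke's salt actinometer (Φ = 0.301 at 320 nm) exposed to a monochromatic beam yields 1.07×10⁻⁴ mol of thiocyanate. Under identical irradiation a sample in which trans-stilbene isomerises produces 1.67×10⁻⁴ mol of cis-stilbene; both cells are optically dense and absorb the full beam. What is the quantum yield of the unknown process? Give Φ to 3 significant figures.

Photons absorbed by the actinometer: 1.07×10⁻⁴ / 0.301 = 3.555×10⁻⁴ mol.
Φ(unknown) = 1.67×10⁻⁴ / 3.555×10⁻⁴ = 0.470.

Φ = 0.470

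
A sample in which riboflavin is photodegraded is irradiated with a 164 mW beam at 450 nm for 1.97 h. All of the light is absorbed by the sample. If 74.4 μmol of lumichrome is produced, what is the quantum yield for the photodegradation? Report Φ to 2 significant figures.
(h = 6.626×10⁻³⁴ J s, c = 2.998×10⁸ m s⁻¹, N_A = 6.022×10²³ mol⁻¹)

Φ = 0.017

Product: 74.4 μmol = 7.44×10⁻⁵ mol.
Photon energy at 450 nm: hc/λ = (6.626×10⁻³⁴)(2.998×10⁸)/(450×10⁻⁹) = 4.414×10⁻¹⁹ J.
Energy delivered: (164 mW)(7092 s) = 1163 J.
Photons incident: 1163 / 4.414×10⁻¹⁹ = 2.635×10²¹, i.e. 2.635×10²¹/6.022×10²³ = 0.004376 mol.
Φ = 7.44×10⁻⁵ mol / 0.004376 mol photons = 0.017.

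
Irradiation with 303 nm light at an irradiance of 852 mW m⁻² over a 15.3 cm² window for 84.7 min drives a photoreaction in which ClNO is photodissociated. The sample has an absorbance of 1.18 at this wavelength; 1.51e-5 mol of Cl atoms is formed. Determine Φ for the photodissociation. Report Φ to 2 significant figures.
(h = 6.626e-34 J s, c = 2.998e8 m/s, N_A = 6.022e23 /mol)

Photon energy at 303 nm: hc/λ = (6.626e-34)(2.998e8)/(303e-9) = 6.556e-19 J.
Energy delivered: (852 mW m⁻²)(15.3e-4 m²)(5082 s) = 6.625 J.
Photons incident: 6.625 / 6.556e-19 = 1.011e19, i.e. 1.011e19/6.022e23 = 1.679e-5 mol.
Fraction absorbed: 1 − 10^(−1.18) = 0.9339.
Photons absorbed: 0.9339 × 1.679e-5 = 1.568e-5 mol.
Φ = 1.51e-5 mol / 1.568e-5 mol photons = 0.96.

Φ = 0.96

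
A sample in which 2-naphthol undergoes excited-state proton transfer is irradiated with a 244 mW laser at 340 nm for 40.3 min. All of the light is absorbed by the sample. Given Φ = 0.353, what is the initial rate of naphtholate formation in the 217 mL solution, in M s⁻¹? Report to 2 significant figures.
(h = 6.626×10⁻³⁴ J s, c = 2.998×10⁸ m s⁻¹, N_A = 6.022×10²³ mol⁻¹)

1.1×10⁻⁶ M s⁻¹

Photon energy at 340 nm: hc/λ = (6.626×10⁻³⁴)(2.998×10⁸)/(340×10⁻⁹) = 5.843×10⁻¹⁹ J.
Energy delivered: (244 mW)(2418 s) = 590.0 J.
Photons incident: 590.0 / 5.843×10⁻¹⁹ = 1.010×10²¹, i.e. 1.010×10²¹/6.022×10²³ = 0.001677 mol.
Product formed: 0.353 × 0.001677 = 5.920×10⁻⁴ mol.
Rate: 5.920×10⁻⁴ mol / (2418 s × 0.217 L) = 1.1×10⁻⁶ M s⁻¹.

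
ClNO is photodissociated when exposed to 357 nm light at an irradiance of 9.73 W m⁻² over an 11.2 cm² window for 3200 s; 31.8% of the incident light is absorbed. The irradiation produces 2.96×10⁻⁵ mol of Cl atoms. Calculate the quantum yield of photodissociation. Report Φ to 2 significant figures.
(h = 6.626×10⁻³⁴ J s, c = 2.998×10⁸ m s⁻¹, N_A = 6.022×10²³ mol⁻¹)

Φ = 0.89

Photon energy at 357 nm: hc/λ = (6.626×10⁻³⁴)(2.998×10⁸)/(357×10⁻⁹) = 5.564×10⁻¹⁹ J.
Energy delivered: (9.73 W m⁻²)(11.2×10⁻⁴ m²)(3200 s) = 34.87 J.
Photons incident: 34.87 / 5.564×10⁻¹⁹ = 6.267×10¹⁹, i.e. 6.267×10¹⁹/6.022×10²³ = 1.041×10⁻⁴ mol.
Photons absorbed: 0.318 × 1.041×10⁻⁴ = 3.310×10⁻⁵ mol.
Φ = 2.96×10⁻⁵ mol / 3.310×10⁻⁵ mol photons = 0.89.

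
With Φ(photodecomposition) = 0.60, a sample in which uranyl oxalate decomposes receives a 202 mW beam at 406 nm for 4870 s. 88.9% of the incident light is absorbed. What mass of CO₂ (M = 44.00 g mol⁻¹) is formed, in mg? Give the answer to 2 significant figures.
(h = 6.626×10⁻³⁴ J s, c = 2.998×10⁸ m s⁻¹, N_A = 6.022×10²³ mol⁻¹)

78 mg

Photon energy at 406 nm: hc/λ = (6.626×10⁻³⁴)(2.998×10⁸)/(406×10⁻⁹) = 4.893×10⁻¹⁹ J.
Energy delivered: (202 mW)(4870 s) = 983.7 J.
Photons incident: 983.7 / 4.893×10⁻¹⁹ = 2.010×10²¹, i.e. 2.010×10²¹/6.022×10²³ = 0.003338 mol.
Photons absorbed: 0.889 × 0.003338 = 0.002967 mol.
Product: Φ × n_abs = 0.60 × 0.002967 = 0.001780 mol.
Mass: 0.001780 × 44.00 = 0.07832 g = 78 mg.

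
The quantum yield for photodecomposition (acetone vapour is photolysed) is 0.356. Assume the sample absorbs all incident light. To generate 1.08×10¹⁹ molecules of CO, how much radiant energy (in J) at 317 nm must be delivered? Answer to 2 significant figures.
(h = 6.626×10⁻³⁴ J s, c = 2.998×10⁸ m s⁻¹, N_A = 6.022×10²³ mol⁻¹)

Product: 1.08×10¹⁹ / 6.022×10²³ = 1.793×10⁻⁵ mol.
Photons that must be absorbed: 1.793×10⁻⁵ / 0.356 = 5.037×10⁻⁵ mol.
Photon energy: hc/λ = 6.266×10⁻¹⁹ J; per mole, 3.773×10⁵ J mol⁻¹.
Energy required: 5.037×10⁻⁵ × 3.773×10⁵ = 19 J.

19 J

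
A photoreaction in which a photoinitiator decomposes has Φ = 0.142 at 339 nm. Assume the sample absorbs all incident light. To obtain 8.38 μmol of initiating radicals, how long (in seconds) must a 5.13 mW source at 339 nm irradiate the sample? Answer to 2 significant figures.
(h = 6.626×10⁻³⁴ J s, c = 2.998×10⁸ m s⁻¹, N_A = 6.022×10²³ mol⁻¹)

Product: 8.38 μmol = 8.38×10⁻⁶ mol.
Photons that must be absorbed: 8.38×10⁻⁶ / 0.142 = 5.901×10⁻⁵ mol.
Photon energy: hc/λ = 5.860×10⁻¹⁹ J; per mole, 3.529×10⁵ J mol⁻¹.
Energy required: 5.901×10⁻⁵ × 3.529×10⁵ = 20.82 J.
Time: 20.82 J / 0.00513 W = 4100 s.

t ≈ 4100 s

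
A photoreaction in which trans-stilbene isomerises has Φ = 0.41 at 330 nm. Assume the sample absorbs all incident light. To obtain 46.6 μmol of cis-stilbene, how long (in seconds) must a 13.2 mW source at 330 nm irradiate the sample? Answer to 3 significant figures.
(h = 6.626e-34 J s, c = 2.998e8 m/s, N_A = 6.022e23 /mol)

t ≈ 3120 s

Product: 46.6 μmol = 4.66e-5 mol.
Photons that must be absorbed: 4.66e-5 / 0.41 = 1.137e-4 mol.
Photon energy: hc/λ = 6.020e-19 J; per mole, 3.625e5 J mol⁻¹.
Energy required: 1.137e-4 × 3.625e5 = 41.22 J.
Time: 41.22 J / 0.0132 W = 3120 s.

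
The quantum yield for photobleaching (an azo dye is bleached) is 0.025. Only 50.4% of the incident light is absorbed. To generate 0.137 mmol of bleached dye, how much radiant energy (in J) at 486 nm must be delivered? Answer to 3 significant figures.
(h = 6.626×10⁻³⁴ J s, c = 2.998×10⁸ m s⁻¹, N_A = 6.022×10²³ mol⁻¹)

Product: 0.137 mmol = 1.37×10⁻⁴ mol.
Photons that must be absorbed: 1.37×10⁻⁴ / 0.025 = 0.005480 mol.
Incident photons needed: 0.005480 / 0.504 = 0.01087 mol.
Photon energy: hc/λ = 4.087×10⁻¹⁹ J; per mole, 2.461×10⁵ J mol⁻¹.
Energy required: 0.01087 × 2.461×10⁵ = 2680 J.

2680 J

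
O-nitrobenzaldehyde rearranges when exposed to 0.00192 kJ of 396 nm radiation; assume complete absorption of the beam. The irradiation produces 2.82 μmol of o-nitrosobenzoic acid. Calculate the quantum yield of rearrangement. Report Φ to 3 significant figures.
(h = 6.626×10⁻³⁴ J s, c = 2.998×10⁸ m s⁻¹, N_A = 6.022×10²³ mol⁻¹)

Φ = 0.444

Product: 2.82 μmol = 2.82×10⁻⁶ mol.
Photon energy at 396 nm: hc/λ = (6.626×10⁻³⁴)(2.998×10⁸)/(396×10⁻⁹) = 5.016×10⁻¹⁹ J.
Incident energy: 0.00192 kJ = 1.92 J.
Photons incident: 1.92 / 5.016×10⁻¹⁹ = 3.828×10¹⁸, i.e. 3.828×10¹⁸/6.022×10²³ = 6.357×10⁻⁶ mol.
Φ = 2.82×10⁻⁶ mol / 6.357×10⁻⁶ mol photons = 0.444.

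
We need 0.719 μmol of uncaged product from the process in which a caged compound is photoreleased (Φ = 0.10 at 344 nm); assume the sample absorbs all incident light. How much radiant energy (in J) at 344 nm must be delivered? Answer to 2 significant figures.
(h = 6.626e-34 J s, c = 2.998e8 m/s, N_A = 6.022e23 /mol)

Product: 0.719 μmol = 7.19e-7 mol.
Photons that must be absorbed: 7.19e-7 / 0.10 = 7.190e-6 mol.
Photon energy: hc/λ = 5.775e-19 J; per mole, 3.478e5 J mol⁻¹.
Energy required: 7.190e-6 × 3.478e5 = 2.5 J.

2.5 J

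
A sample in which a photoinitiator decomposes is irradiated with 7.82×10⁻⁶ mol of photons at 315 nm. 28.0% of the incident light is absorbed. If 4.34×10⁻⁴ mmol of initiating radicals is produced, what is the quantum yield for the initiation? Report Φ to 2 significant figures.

Product: 4.34×10⁻⁴ mmol = 4.34×10⁻⁷ mol.
Photons absorbed: 0.280 × 7.82×10⁻⁶ = 2.190×10⁻⁶ mol.
Φ = 4.34×10⁻⁷ mol / 2.190×10⁻⁶ mol photons = 0.20.

Φ = 0.20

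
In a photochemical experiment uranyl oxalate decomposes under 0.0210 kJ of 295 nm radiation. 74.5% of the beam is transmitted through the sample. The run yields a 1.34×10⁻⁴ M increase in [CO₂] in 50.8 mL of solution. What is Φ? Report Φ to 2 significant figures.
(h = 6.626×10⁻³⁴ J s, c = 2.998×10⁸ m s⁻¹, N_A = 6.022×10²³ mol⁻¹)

Φ = 0.52

Product: (1.34×10⁻⁴ M)(0.0508 L) = 6.807×10⁻⁶ mol.
Photon energy at 295 nm: hc/λ = (6.626×10⁻³⁴)(2.998×10⁸)/(295×10⁻⁹) = 6.734×10⁻¹⁹ J.
Incident energy: 0.0210 kJ = 21.0 J.
Photons incident: 21.0 / 6.734×10⁻¹⁹ = 3.119×10¹⁹, i.e. 3.119×10¹⁹/6.022×10²³ = 5.179×10⁻⁵ mol.
Fraction absorbed: 1 − 74.5/100 = 0.2550.
Photons absorbed: 0.2550 × 5.179×10⁻⁵ = 1.321×10⁻⁵ mol.
Φ = 6.807×10⁻⁶ mol / 1.321×10⁻⁵ mol photons = 0.52.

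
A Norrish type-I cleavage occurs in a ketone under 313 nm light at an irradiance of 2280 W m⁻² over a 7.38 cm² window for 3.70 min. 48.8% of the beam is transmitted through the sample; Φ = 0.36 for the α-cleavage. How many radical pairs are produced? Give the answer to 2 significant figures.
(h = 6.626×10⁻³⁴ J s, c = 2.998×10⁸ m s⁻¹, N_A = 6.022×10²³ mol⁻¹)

1.1×10²⁰ radical pairs

Photon energy at 313 nm: hc/λ = (6.626×10⁻³⁴)(2.998×10⁸)/(313×10⁻⁹) = 6.347×10⁻¹⁹ J.
Energy delivered: (2280 W m⁻²)(7.38×10⁻⁴ m²)(222 s) = 373.5 J.
Photons incident: 373.5 / 6.347×10⁻¹⁹ = 5.885×10²⁰, i.e. 5.885×10²⁰/6.022×10²³ = 9.773×10⁻⁴ mol.
Fraction absorbed: 1 − 48.8/100 = 0.5120.
Photons absorbed: 0.5120 × 9.773×10⁻⁴ = 5.004×10⁻⁴ mol.
Product: Φ × n_abs = 0.36 × 5.004×10⁻⁴ = 1.801×10⁻⁴ mol.
As a count: 1.801×10⁻⁴ × 6.022×10²³ = 1.1×10²⁰.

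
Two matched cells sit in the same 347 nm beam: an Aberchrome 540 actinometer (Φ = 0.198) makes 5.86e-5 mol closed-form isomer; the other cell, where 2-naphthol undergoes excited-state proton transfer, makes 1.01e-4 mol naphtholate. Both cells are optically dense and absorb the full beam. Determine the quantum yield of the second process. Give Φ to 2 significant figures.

Φ = 0.34

Photons absorbed by the actinometer: 5.86e-5 / 0.198 = 2.960e-4 mol.
Φ(unknown) = 1.01e-4 / 2.960e-4 = 0.34.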